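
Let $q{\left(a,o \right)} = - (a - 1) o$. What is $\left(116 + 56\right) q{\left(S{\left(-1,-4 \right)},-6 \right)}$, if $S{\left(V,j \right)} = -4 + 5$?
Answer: $0$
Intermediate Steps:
$S{\left(V,j \right)} = 1$
$q{\left(a,o \right)} = o \left(1 - a\right)$ ($q{\left(a,o \right)} = - (-1 + a) o = \left(1 - a\right) o = o \left(1 - a\right)$)
$\left(116 + 56\right) q{\left(S{\left(-1,-4 \right)},-6 \right)} = \left(116 + 56\right) \left(- 6 \left(1 - 1\right)\right) = 172 \left(- 6 \left(1 - 1\right)\right) = 172 \left(\left(-6\right) 0\right) = 172 \cdot 0 = 0$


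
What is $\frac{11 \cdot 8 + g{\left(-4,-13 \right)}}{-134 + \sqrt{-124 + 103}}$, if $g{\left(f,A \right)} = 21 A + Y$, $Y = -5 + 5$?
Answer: $\frac{24790}{17977} + \frac{185 i \sqrt{21}}{17977} \approx 1.379 + 0.047159 i$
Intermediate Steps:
$Y = 0$
$g{\left(f,A \right)} = 21 A$ ($g{\left(f,A \right)} = 21 A + 0 = 21 A$)
$\frac{11 \cdot 8 + g{\left(-4,-13 \right)}}{-134 + \sqrt{-124 + 103}} = \frac{11 \cdot 8 + 21 \left(-13\right)}{-134 + \sqrt{-124 + 103}} = \frac{88 - 273}{-134 + \sqrt{-21}} = - \frac{185}{-134 + i \sqrt{21}}$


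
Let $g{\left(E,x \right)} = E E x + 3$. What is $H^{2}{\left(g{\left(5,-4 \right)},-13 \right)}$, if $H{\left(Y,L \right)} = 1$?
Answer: $1$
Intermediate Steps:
$g{\left(E,x \right)} = 3 + x E^{2}$ ($g{\left(E,x \right)} = E^{2} x + 3 = x E^{2} + 3 = 3 + x E^{2}$)
$H^{2}{\left(g{\left(5,-4 \right)},-13 \right)} = 1^{2} = 1$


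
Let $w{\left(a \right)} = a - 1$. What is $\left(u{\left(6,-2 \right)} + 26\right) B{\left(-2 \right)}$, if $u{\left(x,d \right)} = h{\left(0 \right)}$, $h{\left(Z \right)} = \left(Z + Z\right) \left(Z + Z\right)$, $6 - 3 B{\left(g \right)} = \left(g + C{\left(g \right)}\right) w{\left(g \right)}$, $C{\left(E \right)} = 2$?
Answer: $52$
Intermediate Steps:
$w{\left(a \right)} = -1 + a$ ($w{\left(a \right)} = a - 1 = -1 + a$)
$B{\left(g \right)} = 2 - \frac{\left(-1 + g\right) \left(2 + g\right)}{3}$ ($B{\left(g \right)} = 2 - \frac{\left(g + 2\right) \left(-1 + g\right)}{3} = 2 - \frac{\left(2 + g\right) \left(-1 + g\right)}{3} = 2 - \frac{\left(-1 + g\right) \left(2 + g\right)}{3}$)
$h{\left(Z \right)} = 4 Z^{2}$ ($h{\left(Z \right)} = 2 Z 2 Z = 4 Z^{2}$)
$u{\left(x,d \right)} = 0$ ($u{\left(x,d \right)} = 4 \cdot 0^{2} = 4 \cdot 0 = 0$)
$\left(u{\left(6,-2 \right)} + 26\right) B{\left(-2 \right)} = \left(0 + 26\right) \left(\frac{8}{3} - - \frac{2}{3} - \frac{\left(-2\right)^{2}}{3}\right) = 26 \left(\frac{8}{3} + \frac{2}{3} - \frac{4}{3}\right) = 26 \cdot 2 = 52$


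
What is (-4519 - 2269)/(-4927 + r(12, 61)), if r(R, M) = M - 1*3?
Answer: 6788/4869 ≈ 1.3941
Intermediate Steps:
r(R, M) = -3 + M (r(R, M) = M - 3 = -3 + M)
(-4519 - 2269)/(-4927 + r(12, 61)) = (-4519 - 2269)/(-4927 + (-3 + 61)) = -6788/(-4927 + 58) = -6788/(-4869) = -6788*(-1/4869) = 6788/4869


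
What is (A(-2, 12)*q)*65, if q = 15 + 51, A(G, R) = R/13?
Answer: 3960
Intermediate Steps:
A(G, R) = R/13 (A(G, R) = R*(1/13) = R/13)
q = 66
(A(-2, 12)*q)*65 = (((1/13)*12)*66)*65 = ((12/13)*66)*65 = (792/13)*65 = 3960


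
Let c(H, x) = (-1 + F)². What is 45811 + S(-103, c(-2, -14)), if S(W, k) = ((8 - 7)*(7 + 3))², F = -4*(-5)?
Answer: 45911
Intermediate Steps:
F = 20
c(H, x) = 361 (c(H, x) = (-1 + 20)² = 19² = 361)
S(W, k) = 100 (S(W, k) = (1*10)² = 10² = 100)
45811 + S(-103, c(-2, -14)) = 45811 + 100 = 45911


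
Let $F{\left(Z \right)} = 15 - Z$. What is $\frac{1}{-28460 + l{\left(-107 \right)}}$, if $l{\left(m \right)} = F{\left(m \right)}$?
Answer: $- \frac{1}{28338} \approx -3.5288 \cdot 10^{-5}$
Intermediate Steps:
$l{\left(m \right)} = 15 - m$
$\frac{1}{-28460 + l{\left(-107 \right)}} = \frac{1}{-28460 + \left(15 - -107\right)} = \frac{1}{-28460 + \left(15 + 107\right)} = \frac{1}{-28460 + 122} = \frac{1}{-28338} = - \frac{1}{28338}$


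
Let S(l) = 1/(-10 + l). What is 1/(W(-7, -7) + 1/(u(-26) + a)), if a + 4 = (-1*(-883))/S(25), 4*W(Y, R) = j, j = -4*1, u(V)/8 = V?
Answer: -13033/13032 ≈ -1.0001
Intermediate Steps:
u(V) = 8*V
j = -4
W(Y, R) = -1 (W(Y, R) = (¼)*(-4) = -1)
a = 13241 (a = -4 + (-1*(-883))/(1/(-10 + 25)) = -4 + 883/(1/15) = -4 + 883*15 = -4 + 13245 = 13241)
1/(W(-7, -7) + 1/(u(-26) + a)) = 1/(-1 + 1/(8*(-26) + 13241)) = 1/(-1 + 1/(-208 + 13241)) = 1/(-1 + 1/13033) = 1/(-13032/13033) = -13033/13032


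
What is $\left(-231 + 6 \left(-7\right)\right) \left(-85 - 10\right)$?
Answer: $25935$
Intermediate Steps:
$\left(-231 + 6 \left(-7\right)\right) \left(-85 - 10\right) = \left(-231 - 42\right) \left(-95\right) = \left(-273\right) \left(-95\right) = 25935$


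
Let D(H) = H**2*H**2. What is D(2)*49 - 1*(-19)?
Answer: 803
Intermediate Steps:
D(H) = H**4
D(2)*49 - 1*(-19) = 2**4*49 - 1*(-19) = 16*49 + 19 = 784 + 19 = 803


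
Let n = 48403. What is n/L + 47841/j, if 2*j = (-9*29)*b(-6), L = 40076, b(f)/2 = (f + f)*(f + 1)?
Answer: -48303539/26149590 ≈ -1.8472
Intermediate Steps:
b(f) = 4*f*(1 + f) (b(f) = 2*((f + f)*(f + 1)) = 2*((2*f)*(1 + f)) = 2*(2*f*(1 + f)) = 4*f*(1 + f))
j = -15660 (j = ((-9*29)*(4*(-6)*(1 - 6)))/2 = (-1044*(-6)*(-5))/2 = (-261*120)/2 = (½)*(-31320) = -15660)
n/L + 47841/j = 48403/40076 + 47841/(-15660) = 48403*(1/40076) + 47841*(-1/15660) = 48403/40076 - 15947/5220 = -48303539/26149590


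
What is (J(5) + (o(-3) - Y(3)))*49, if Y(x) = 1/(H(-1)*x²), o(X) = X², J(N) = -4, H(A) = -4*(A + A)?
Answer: 17591/72 ≈ 244.32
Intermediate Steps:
H(A) = -8*A
Y(x) = 1/(8*x²) (Y(x) = 1/((-8*(-1))*x²) = 1/(8*x²))
(J(5) + (o(-3) - Y(3)))*49 = (-4 + ((-3)² - 1/(8*3²)))*49 = (-4 + (9 - 1/(8*9)))*49 = (-4 + (9 - 1*1/72))*49 = (-4 + (9 - 1/72))*49 = (-4 + 647/72)*49 = (359/72)*49 = 17591/72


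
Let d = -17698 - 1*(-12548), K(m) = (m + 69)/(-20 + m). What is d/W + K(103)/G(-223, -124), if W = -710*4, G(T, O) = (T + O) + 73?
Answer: 5831641/3229364 ≈ 1.8058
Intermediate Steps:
K(m) = (69 + m)/(-20 + m)
G(T, O) = 73 + O + T (G(T, O) = (O + T) + 73 = 73 + O + T)
d = -5150 (d = -17698 + 12548 = -5150)
W = -2840
d/W + K(103)/G(-223, -124) = -5150/(-2840) + ((69 + 103)/(-20 + 103))/(73 - 124 - 223) = -5150*(-1/2840) + (172/83)/(-274) = 515/284 + ((1/83)*172)*(-1/274) = 515/284 + (172/83)*(-1/274) = 515/284 - 86/11371 = 5831641/3229364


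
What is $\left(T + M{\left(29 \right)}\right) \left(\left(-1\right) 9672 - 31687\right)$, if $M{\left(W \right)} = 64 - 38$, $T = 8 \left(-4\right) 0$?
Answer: $-1075334$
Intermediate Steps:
$T = 0$ ($T = \left(-32\right) 0 = 0$)
$M{\left(W \right)} = 26$ ($M{\left(W \right)} = 64 - 38 = 26$)
$\left(T + M{\left(29 \right)}\right) \left(\left(-1\right) 9672 - 31687\right) = \left(0 + 26\right) \left(\left(-1\right) 9672 - 31687\right) = 26 \left(-9672 - 31687\right) = 26 \left(-41359\right) = -1075334$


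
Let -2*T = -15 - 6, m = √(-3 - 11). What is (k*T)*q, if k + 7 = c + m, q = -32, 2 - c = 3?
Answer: 2688 - 336*I*√14 ≈ 2688.0 - 1257.2*I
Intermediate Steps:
c = -1 (c = 2 - 1*3 = 2 - 3 = -1)
m = I*√14 (m = √(-14) = I*√14 ≈ 3.7417*I)
k = -8 + I*√14 (k = -7 + (-1 + I*√14) = -8 + I*√14 ≈ -8.0 + 3.7417*I)
T = 21/2 (T = -(-15 - 6)/2 = -½*(-21) = 21/2 ≈ 10.500)
(k*T)*q = ((-8 + I*√14)*(21/2))*(-32) = (-84 + 21*I*√14/2)*(-32) = 2688 - 336*I*√14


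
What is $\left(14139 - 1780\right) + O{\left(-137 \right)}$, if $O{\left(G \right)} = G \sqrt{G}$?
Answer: $12359 - 137 i \sqrt{137} \approx 12359.0 - 1603.5 i$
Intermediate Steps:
$O{\left(G \right)} = G^{\frac{3}{2}}$
$\left(14139 - 1780\right) + O{\left(-137 \right)} = \left(14139 - 1780\right) + \left(-137\right)^{\frac{3}{2}} = 12359 - 137 i \sqrt{137}$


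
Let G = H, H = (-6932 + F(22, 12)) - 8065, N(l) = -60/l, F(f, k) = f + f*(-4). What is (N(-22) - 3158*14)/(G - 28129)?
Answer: 243151/237556 ≈ 1.0236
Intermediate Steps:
F(f, k) = -3*f (F(f, k) = f - 4*f = -3*f)
H = -15063 (H = (-6932 - 3*22) - 8065 = (-6932 - 66) - 8065 = -6998 - 8065 = -15063)
G = -15063
(N(-22) - 3158*14)/(G - 28129) = (-60/(-22) - 3158*14)/(-15063 - 28129) = (-60*(-1/22) - 44212)/(-43192) = (30/11 - 44212)*(-1/43192) = -486302/11*(-1/43192) = 243151/237556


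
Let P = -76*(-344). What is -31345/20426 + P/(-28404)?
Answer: -356085181/145045026 ≈ -2.4550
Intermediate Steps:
P = 26144
-31345/20426 + P/(-28404) = -31345/20426 + 26144/(-28404) = -31345*1/20426 + 26144*(-1/28404) = -31345/20426 - 6536/7101 = -356085181/145045026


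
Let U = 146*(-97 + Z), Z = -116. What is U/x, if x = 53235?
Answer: -10366/17745 ≈ -0.58416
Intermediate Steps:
U = -31098 (U = 146*(-97 - 116) = 146*(-213) = -31098)
U/x = -31098/53235 = -31098*1/53235 = -10366/17745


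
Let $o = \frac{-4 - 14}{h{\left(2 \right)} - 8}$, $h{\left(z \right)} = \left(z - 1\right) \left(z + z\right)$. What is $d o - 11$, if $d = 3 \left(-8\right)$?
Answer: $-119$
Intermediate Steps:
$h{\left(z \right)} = 2 z \left(-1 + z\right)$ ($h{\left(z \right)} = \left(-1 + z\right) 2 z = 2 z \left(-1 + z\right)$)
$o = \frac{9}{2}$ ($o = \frac{-4 - 14}{2 \cdot 2 \left(-1 + 2\right) - 8} = - \frac{18}{2 \cdot 2 \cdot 1 - 8} = - \frac{18}{4 - 8} = - \frac{18}{-4} = \left(-18\right) \left(- \frac{1}{4}\right) = \frac{9}{2} \approx 4.5$)
$d = -24$
$d o - 11 = \left(-24\right) \frac{9}{2} - 11 = -108 - 11 = -119$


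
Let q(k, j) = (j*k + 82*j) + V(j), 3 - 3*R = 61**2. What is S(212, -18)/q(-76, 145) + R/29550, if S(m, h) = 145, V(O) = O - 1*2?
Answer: 4543958/44901225 ≈ 0.10120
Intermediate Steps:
V(O) = -2 + O (V(O) = O - 2 = -2 + O)
R = -3718/3 (R = 1 - 1/3*61**2 = 1 - 1/3*3721 = 1 - 3721/3 = -3718/3 ≈ -1239.3)
q(k, j) = -2 + 83*j + j*k (q(k, j) = (j*k + 82*j) + (-2 + j) = (82*j + j*k) + (-2 + j) = -2 + 83*j + j*k)
S(212, -18)/q(-76, 145) + R/29550 = 145/(-2 + 83*145 + 145*(-76)) - 3718/3/29550 = 145/(-2 + 12035 - 11020) - 3718/3*1/29550 = 145/1013 - 1859/44325 = 4543958/44901225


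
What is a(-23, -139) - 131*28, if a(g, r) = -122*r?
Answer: 13290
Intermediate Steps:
a(-23, -139) - 131*28 = -122*(-139) - 131*28 = 16958 - 1*3668 = 16958 - 3668 = 13290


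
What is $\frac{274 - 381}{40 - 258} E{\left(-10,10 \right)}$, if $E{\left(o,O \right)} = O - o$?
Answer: $\frac{1070}{109} \approx 9.8165$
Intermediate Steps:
$\frac{274 - 381}{40 - 258} E{\left(-10,10 \right)} = \frac{274 - 381}{40 - 258} \left(10 - -10\right) = - \frac{107}{-218} \left(10 + 10\right) = \left(-107\right) \left(- \frac{1}{218}\right) 20 = \frac{107}{218} \cdot 20 = \frac{1070}{109}$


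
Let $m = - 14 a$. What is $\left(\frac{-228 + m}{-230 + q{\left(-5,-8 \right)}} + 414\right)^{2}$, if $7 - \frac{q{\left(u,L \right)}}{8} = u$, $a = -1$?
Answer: $\frac{775344025}{4489} \approx 1.7272 \cdot 10^{5}$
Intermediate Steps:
$m = 14$ ($m = \left(-14\right) \left(-1\right) = 14$)
$q{\left(u,L \right)} = 56 - 8 u$
$\left(\frac{-228 + m}{-230 + q{\left(-5,-8 \right)}} + 414\right)^{2} = \left(\frac{-228 + 14}{-230 + \left(56 - -40\right)} + 414\right)^{2} = \left(- \frac{214}{-230 + \left(56 + 40\right)} + 414\right)^{2} = \left(- \frac{214}{-230 + 96} + 414\right)^{2} = \left(- \frac{214}{-134} + 414\right)^{2} = \left(\left(-214\right) \left(- \frac{1}{134}\right) + 414\right)^{2} = \left(\frac{107}{67} + 414\right)^{2} = \left(\frac{27845}{67}\right)^{2} = \frac{775344025}{4489}$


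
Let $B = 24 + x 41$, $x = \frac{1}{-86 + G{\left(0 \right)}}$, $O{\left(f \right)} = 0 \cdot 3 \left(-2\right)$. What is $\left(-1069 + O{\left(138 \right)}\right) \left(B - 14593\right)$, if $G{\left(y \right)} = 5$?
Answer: $\frac{1261558970}{81} \approx 1.5575 \cdot 10^{7}$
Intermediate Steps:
$O{\left(f \right)} = 0$ ($O{\left(f \right)} = 0 \left(-2\right) = 0$)
$x = - \frac{1}{81}$ ($x = \frac{1}{-86 + 5} = \frac{1}{-81} = - \frac{1}{81} \approx -0.012346$)
$B = \frac{1903}{81}$ ($B = 24 - \frac{41}{81} = \frac{1903}{81} \approx 23.494$)
$\left(-1069 + O{\left(138 \right)}\right) \left(B - 14593\right) = \left(-1069 + 0\right) \left(\frac{1903}{81} - 14593\right) = \left(-1069\right) \left(- \frac{1180130}{81}\right) = \frac{1261558970}{81}$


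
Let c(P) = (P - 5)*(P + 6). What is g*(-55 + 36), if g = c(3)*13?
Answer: 4446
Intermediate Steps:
c(P) = (-5 + P)*(6 + P)
g = -234 (g = (-30 + 3 + 3²)*13 = (-30 + 3 + 9)*13 = -18*13 = -234)
g*(-55 + 36) = -234*(-55 + 36) = -234*(-19) = 4446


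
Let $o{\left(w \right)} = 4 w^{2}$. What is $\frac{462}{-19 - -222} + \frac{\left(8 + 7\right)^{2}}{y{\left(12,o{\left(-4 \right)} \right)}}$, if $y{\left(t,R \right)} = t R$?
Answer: $\frac{19071}{7424} \approx 2.5688$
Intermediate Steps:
$y{\left(t,R \right)} = R t$
$\frac{462}{-19 - -222} + \frac{\left(8 + 7\right)^{2}}{y{\left(12,o{\left(-4 \right)} \right)}} = \frac{462}{-19 - -222} + \frac{\left(8 + 7\right)^{2}}{4 \left(-4\right)^{2} \cdot 12} = \frac{462}{-19 + 222} + \frac{15^{2}}{4 \cdot 16 \cdot 12} = \frac{462}{203} + \frac{225}{64 \cdot 12} = 462 \cdot \frac{1}{203} + \frac{225}{768} = \frac{66}{29} + 225 \cdot \frac{1}{768} = \frac{66}{29} + \frac{75}{256} = \frac{19071}{7424}$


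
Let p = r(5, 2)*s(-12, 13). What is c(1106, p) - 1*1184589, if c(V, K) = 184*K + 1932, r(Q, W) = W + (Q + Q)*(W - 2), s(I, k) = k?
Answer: -1177873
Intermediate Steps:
r(Q, W) = W + 2*Q*(-2 + W) (r(Q, W) = W + (2*Q)*(-2 + W) = W + 2*Q*(-2 + W))
p = 26 (p = (2 - 4*5 + 2*5*2)*13 = (2 - 20 + 20)*13 = 2*13 = 26)
c(V, K) = 1932 + 184*K
c(1106, p) - 1*1184589 = (1932 + 184*26) - 1*1184589 = (1932 + 4784) - 1184589 = 6716 - 1184589 = -1177873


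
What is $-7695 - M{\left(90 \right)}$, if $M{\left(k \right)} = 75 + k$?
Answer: $-7860$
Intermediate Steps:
$-7695 - M{\left(90 \right)} = -7695 - \left(75 + 90\right) = -7695 - 165 = -7860$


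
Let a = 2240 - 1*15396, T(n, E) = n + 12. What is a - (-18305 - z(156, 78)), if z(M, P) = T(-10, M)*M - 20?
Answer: 5441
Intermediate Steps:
T(n, E) = 12 + n
z(M, P) = -20 + 2*M (z(M, P) = (12 - 10)*M - 20 = 2*M - 20 = -20 + 2*M)
a = -13156 (a = 2240 - 15396 = -13156)
a - (-18305 - z(156, 78)) = -13156 - (-18305 - (-20 + 2*156)) = -13156 - (-18305 - (-20 + 312)) = -13156 - (-18305 - 1*292) = -13156 - (-18305 - 292) = -13156 - 1*(-18597) = -13156 + 18597 = 5441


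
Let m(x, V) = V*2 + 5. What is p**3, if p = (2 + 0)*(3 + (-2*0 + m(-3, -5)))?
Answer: -64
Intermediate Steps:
m(x, V) = 5 + 2*V (m(x, V) = 2*V + 5 = 5 + 2*V)
p = -4 (p = (2 + 0)*(3 + (-2*0 + (5 + 2*(-5)))) = 2*(3 + (0 + (5 - 10))) = 2*(3 + (0 - 5)) = 2*(3 - 5) = 2*(-2) = -4)
p**3 = (-4)**3 = -64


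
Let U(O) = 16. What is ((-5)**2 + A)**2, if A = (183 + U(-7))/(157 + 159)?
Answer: 65593801/99856 ≈ 656.88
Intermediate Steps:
A = 199/316 (A = (183 + 16)/(157 + 159) = 199/316 ≈ 0.62975)
((-5)**2 + A)**2 = ((-5)**2 + 199/316)**2 = (25 + 199/316)**2 = (8099/316)**2 = 65593801/99856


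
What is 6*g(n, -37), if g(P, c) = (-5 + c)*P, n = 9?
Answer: -2268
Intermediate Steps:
g(P, c) = P*(-5 + c)
6*g(n, -37) = 6*(9*(-5 - 37)) = 6*(9*(-42)) = 6*(-378) = -2268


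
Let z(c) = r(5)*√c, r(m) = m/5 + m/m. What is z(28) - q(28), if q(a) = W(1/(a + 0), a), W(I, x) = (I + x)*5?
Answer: -3925/28 + 4*√7 ≈ -129.60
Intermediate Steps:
r(m) = 1 + m/5 (r(m) = m*(⅕) + 1 = m/5 + 1 = 1 + m/5)
W(I, x) = 5*I + 5*x
q(a) = 5*a + 5/a (q(a) = 5/(a + 0) + 5*a = 5/a + 5*a = 5*a + 5/a)
z(c) = 2*√c (z(c) = (1 + (⅕)*5)*√c = (1 + 1)*√c = 2*√c)
z(28) - q(28) = 2*√28 - (5*28 + 5/28) = 2*(2*√7) - (140 + 5*(1/28)) = 4*√7 - (140 + 5/28) = 4*√7 - 1*3925/28 = 4*√7 - 3925/28 = -3925/28 + 4*√7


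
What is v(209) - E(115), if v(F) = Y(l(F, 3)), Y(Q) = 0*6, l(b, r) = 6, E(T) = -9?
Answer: 9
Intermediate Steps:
Y(Q) = 0
v(F) = 0
v(209) - E(115) = 0 - 1*(-9) = 0 + 9 = 9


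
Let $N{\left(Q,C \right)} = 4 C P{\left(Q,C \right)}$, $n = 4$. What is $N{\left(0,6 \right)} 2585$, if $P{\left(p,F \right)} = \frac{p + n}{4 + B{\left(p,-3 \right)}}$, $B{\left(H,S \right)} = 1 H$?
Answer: $62040$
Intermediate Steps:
$B{\left(H,S \right)} = H$
$P{\left(p,F \right)} = 1$ ($P{\left(p,F \right)} = \frac{p + 4}{4 + p} = \frac{4 + p}{4 + p} = 1$)
$N{\left(Q,C \right)} = 4 C$ ($N{\left(Q,C \right)} = 4 C 1 = 4 C$)
$N{\left(0,6 \right)} 2585 = 4 \cdot 6 \cdot 2585 = 24 \cdot 2585 = 62040$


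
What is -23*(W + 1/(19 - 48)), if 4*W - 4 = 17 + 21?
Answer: -13961/58 ≈ -240.71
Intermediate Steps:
W = 21/2 (W = 1 + (17 + 21)/4 = 1 + (¼)*38 = 1 + 19/2 = 21/2 ≈ 10.500)
-23*(W + 1/(19 - 48)) = -23*(21/2 + 1/(19 - 48)) = -23*(21/2 + 1/(-29)) = -23*(21/2 - 1/29) = -23*607/58 = -13961/58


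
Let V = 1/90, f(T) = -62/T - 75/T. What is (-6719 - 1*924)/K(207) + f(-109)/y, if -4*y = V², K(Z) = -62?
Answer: -274372513/6758 ≈ -40600.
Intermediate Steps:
f(T) = -137/T
V = 1/90 ≈ 0.011111
y = -1/32400 (y = -(1/90)²/4 = -¼*1/8100 = -1/32400 ≈ -3.0864e-5)
(-6719 - 1*924)/K(207) + f(-109)/y = (-6719 - 1*924)/(-62) + (-137/(-109))/(-1/32400) = (-6719 - 924)*(-1/62) - 137*(-1/109)*(-32400) = -7643*(-1/62) + (137/109)*(-32400) = 7643/62 - 4438800/109 = -274372513/6758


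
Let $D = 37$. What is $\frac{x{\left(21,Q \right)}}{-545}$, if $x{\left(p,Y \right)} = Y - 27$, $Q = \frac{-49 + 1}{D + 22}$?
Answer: $\frac{1641}{32155} \approx 0.051034$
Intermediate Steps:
$Q = - \frac{48}{59}$ ($Q = \frac{-49 + 1}{37 + 22} = - \frac{48}{59} \approx -0.81356$)
$x{\left(p,Y \right)} = -27 + Y$
$\frac{x{\left(21,Q \right)}}{-545} = \frac{-27 - \frac{48}{59}}{-545} = \left(- \frac{1641}{59}\right) \left(- \frac{1}{545}\right) = \frac{1641}{32155}$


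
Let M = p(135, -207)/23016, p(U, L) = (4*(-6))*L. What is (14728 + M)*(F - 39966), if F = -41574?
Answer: -1151700232860/959 ≈ -1.2009e+9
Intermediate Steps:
p(U, L) = -24*L
M = 207/959 (M = -24*(-207)/23016 = 4968*(1/23016) = 207/959 ≈ 0.21585)
(14728 + M)*(F - 39966) = (14728 + 207/959)*(-41574 - 39966) = (14124359/959)*(-81540) = -1151700232860/959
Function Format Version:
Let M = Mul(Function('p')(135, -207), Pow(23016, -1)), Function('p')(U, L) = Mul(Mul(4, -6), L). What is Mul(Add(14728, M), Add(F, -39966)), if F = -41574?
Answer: Rational(-1151700232860, 959) ≈ -1.2009e+9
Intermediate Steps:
Function('p')(U, L) = Mul(-24, L)
M = Rational(207, 959) (M = Mul(Mul(-24, -207), Pow(23016, -1)) = Mul(4968, Rational(1, 23016)) = Rational(207, 959) ≈ 0.21585)
Mul(Add(14728, M), Add(F, -39966)) = Mul(Add(14728, Rational(207, 959)), Add(-41574, -39966)) = Mul(Rational(14124359, 959), -81540) = Rational(-1151700232860, 959)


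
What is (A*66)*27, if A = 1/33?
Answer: 54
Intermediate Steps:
A = 1/33 ≈ 0.030303
(A*66)*27 = ((1/33)*66)*27 = 2*27 = 54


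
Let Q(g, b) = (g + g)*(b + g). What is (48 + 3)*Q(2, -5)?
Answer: -612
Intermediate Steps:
Q(g, b) = 2*g*(b + g) (Q(g, b) = (2*g)*(b + g) = 2*g*(b + g))
(48 + 3)*Q(2, -5) = (48 + 3)*(2*2*(-5 + 2)) = 51*(2*2*(-3)) = 51*(-12) = -612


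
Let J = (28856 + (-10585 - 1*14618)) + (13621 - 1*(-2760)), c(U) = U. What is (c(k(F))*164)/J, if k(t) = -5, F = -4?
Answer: -410/10017 ≈ -0.040930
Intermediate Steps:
J = 20034 (J = (28856 + (-10585 - 14618)) + (13621 + 2760) = (28856 - 25203) + 16381 = 3653 + 16381 = 20034)
(c(k(F))*164)/J = -5*164/20034 = -820*1/20034 = -410/10017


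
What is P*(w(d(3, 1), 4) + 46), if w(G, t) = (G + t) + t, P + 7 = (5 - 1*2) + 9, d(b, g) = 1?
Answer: 275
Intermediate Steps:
P = 5 (P = -7 + ((5 - 1*2) + 9) = -7 + ((5 - 2) + 9) = -7 + (3 + 9) = -7 + 12 = 5)
w(G, t) = G + 2*t
P*(w(d(3, 1), 4) + 46) = 5*((1 + 2*4) + 46) = 5*((1 + 8) + 46) = 5*(9 + 46) = 5*55 = 275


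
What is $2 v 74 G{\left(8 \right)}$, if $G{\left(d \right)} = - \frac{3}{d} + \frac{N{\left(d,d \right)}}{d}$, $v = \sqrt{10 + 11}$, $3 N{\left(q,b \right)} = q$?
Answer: $- \frac{37 \sqrt{21}}{6} \approx -28.259$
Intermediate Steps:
$N{\left(q,b \right)} = \frac{q}{3}$
$v = \sqrt{21} \approx 4.5826$
$G{\left(d \right)} = \frac{1}{3} - \frac{3}{d}$ ($G{\left(d \right)} = - \frac{3}{d} + \frac{\frac{1}{3} d}{d} = - \frac{3}{d} + \frac{1}{3} = \frac{1}{3} - \frac{3}{d}$)
$2 v 74 G{\left(8 \right)} = 2 \sqrt{21} \cdot 74 \frac{-9 + 8}{3 \cdot 8} = 148 \sqrt{21} \cdot \frac{1}{3} \cdot \frac{1}{8} \left(-1\right) = 148 \sqrt{21} \left(- \frac{1}{24}\right) = - \frac{37 \sqrt{21}}{6}$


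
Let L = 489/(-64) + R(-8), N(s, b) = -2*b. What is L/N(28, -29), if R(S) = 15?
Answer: 471/3712 ≈ 0.12689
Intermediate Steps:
L = 471/64 (L = 489/(-64) + 15 = 489*(-1/64) + 15 = -489/64 + 15 = 471/64 ≈ 7.3594)
L/N(28, -29) = 471/(64*((-2*(-29)))) = (471/64)/58 = (471/64)*(1/58) = 471/3712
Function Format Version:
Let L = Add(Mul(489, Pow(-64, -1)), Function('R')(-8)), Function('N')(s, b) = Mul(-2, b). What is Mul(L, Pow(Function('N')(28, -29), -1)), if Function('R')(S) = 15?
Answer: Rational(471, 3712) ≈ 0.12689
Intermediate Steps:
L = Rational(471, 64) (L = Add(Mul(489, Pow(-64, -1)), 15) = Add(Mul(489, Rational(-1, 64)), 15) = Add(Rational(-489, 64), 15) = Rational(471, 64) ≈ 7.3594)
Mul(L, Pow(Function('N')(28, -29), -1)) = Mul(Rational(471, 64), Pow(Mul(-2, -29), -1)) = Mul(Rational(471, 64), Pow(58, -1)) = Mul(Rational(471, 64), Rational(1, 58)) = Rational(471, 3712)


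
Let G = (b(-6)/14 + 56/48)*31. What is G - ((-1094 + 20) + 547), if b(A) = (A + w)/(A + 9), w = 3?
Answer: 11780/21 ≈ 560.95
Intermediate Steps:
b(A) = (3 + A)/(9 + A) (b(A) = (A + 3)/(A + 9) = (3 + A)/(9 + A))
G = 713/21 (G = (((3 - 6)/(9 - 6))/14 + 56/48)*31 = ((-3/3)*(1/14) + 56*(1/48))*31 = (((⅓)*(-3))*(1/14) + 7/6)*31 = (-1*1/14 + 7/6)*31 = (-1/14 + 7/6)*31 = (23/21)*31 = 713/21 ≈ 33.952)
G - ((-1094 + 20) + 547) = 713/21 - ((-1094 + 20) + 547) = 713/21 - (-1074 + 547) = 713/21 - 1*(-527) = 713/21 + 527 = 11780/21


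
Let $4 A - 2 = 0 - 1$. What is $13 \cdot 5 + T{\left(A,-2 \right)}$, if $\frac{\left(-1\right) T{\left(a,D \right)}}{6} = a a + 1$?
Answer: $\frac{469}{8} \approx 58.625$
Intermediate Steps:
$A = \frac{1}{4}$ ($A = \frac{1}{2} + \frac{0 - 1}{4} = \frac{1}{2} + \frac{1}{4} \left(-1\right) = \frac{1}{2} - \frac{1}{4} = \frac{1}{4} \approx 0.25$)
$T{\left(a,D \right)} = -6 - 6 a^{2}$ ($T{\left(a,D \right)} = - 6 \left(a a + 1\right) = - 6 \left(a^{2} + 1\right) = - 6 \left(1 + a^{2}\right) = -6 - 6 a^{2}$)
$13 \cdot 5 + T{\left(A,-2 \right)} = 13 \cdot 5 - \left(6 + \frac{6}{16}\right) = 65 - \frac{51}{8} = \frac{469}{8}$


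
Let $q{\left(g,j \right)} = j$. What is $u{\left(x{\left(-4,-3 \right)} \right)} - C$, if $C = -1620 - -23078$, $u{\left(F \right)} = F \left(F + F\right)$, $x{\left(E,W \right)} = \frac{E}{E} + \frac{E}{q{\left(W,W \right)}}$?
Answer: $- \frac{193024}{9} \approx -21447.0$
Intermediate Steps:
$x{\left(E,W \right)} = 1 + \frac{E}{W}$ ($x{\left(E,W \right)} = \frac{E}{E} + \frac{E}{W} = 1 + \frac{E}{W}$)
$u{\left(F \right)} = 2 F^{2}$ ($u{\left(F \right)} = F 2 F = 2 F^{2}$)
$C = 21458$ ($C = -1620 + 23078 = 21458$)
$u{\left(x{\left(-4,-3 \right)} \right)} - C = 2 \left(\frac{-4 - 3}{-3}\right)^{2} - 21458 = 2 \left(\left(- \frac{1}{3}\right) \left(-7\right)\right)^{2} - 21458 = 2 \left(\frac{7}{3}\right)^{2} - 21458 = 2 \cdot \frac{49}{9} - 21458 = \frac{98}{9} - 21458 = - \frac{193024}{9}$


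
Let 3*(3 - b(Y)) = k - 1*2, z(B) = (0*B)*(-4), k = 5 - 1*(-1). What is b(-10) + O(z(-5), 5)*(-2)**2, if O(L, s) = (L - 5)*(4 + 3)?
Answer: -415/3 ≈ -138.33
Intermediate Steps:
k = 6 (k = 5 + 1 = 6)
z(B) = 0 (z(B) = 0*(-4) = 0)
b(Y) = 5/3 (b(Y) = 3 - (6 - 1*2)/3 = 3 - (6 - 2)/3 = 3 - 1/3*4 = 3 - 4/3 = 5/3)
O(L, s) = -35 + 7*L (O(L, s) = (-5 + L)*7 = -35 + 7*L)
b(-10) + O(z(-5), 5)*(-2)**2 = 5/3 + (-35 + 7*0)*(-2)**2 = 5/3 + (-35 + 0)*4 = 5/3 - 35*4 = 5/3 - 140 = -415/3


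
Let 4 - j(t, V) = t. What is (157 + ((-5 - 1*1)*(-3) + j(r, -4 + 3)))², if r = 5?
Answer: 30276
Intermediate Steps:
j(t, V) = 4 - t
(157 + ((-5 - 1*1)*(-3) + j(r, -4 + 3)))² = (157 + ((-5 - 1*1)*(-3) + (4 - 1*5)))² = (157 + ((-5 - 1)*(-3) + (4 - 5)))² = (157 + (-6*(-3) - 1))² = (157 + (18 - 1))² = (157 + 17)² = 174² = 30276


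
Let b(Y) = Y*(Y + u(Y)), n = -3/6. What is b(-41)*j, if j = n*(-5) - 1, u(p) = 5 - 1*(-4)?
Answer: 1968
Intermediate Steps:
n = -½ (n = -3*⅙ = -½ ≈ -0.50000)
u(p) = 9 (u(p) = 5 + 4 = 9)
j = 3/2 (j = -½*(-5) - 1 = 5/2 - 1 = 3/2 ≈ 1.5000)
b(Y) = Y*(9 + Y) (b(Y) = Y*(Y + 9) = Y*(9 + Y))
b(-41)*j = -41*(9 - 41)*(3/2) = -41*(-32)*(3/2) = 1312*(3/2) = 1968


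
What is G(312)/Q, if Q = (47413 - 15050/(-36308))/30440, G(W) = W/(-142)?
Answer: -86206810560/61112762017 ≈ -1.4106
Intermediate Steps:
G(W) = -W/142 (G(W) = W*(-1/142) = -W/142)
Q = 860743127/552607760 (Q = (47413 - 15050*(-1/36308))*(1/30440) = (47413 + 7525/18154)*(1/30440) = (860743127/18154)*(1/30440) = 860743127/552607760 ≈ 1.5576)
G(312)/Q = (-1/142*312)/(860743127/552607760) = -156/71*552607760/860743127 = -86206810560/61112762017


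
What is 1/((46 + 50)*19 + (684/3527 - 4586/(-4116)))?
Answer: 7258566/13249119467 ≈ 0.00054785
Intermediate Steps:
1/((46 + 50)*19 + (684/3527 - 4586/(-4116))) = 1/(96*19 + (684*(1/3527) - 4586*(-1/4116))) = 1/(1824 + (684/3527 + 2293/2058)) = 1/(1824 + 9495083/7258566) = 1/(13249119467/7258566) = 7258566/13249119467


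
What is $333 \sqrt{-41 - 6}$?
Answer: $333 i \sqrt{47} \approx 2282.9 i$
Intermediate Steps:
$333 \sqrt{-41 - 6} = 333 \sqrt{-47} = 333 i \sqrt{47}$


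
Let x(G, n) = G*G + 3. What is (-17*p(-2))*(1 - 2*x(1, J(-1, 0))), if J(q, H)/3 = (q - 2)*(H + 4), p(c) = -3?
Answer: -357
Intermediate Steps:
J(q, H) = 3*(-2 + q)*(4 + H) (J(q, H) = 3*((q - 2)*(H + 4)) = 3*((-2 + q)*(4 + H)) = 3*(-2 + q)*(4 + H))
x(G, n) = 3 + G² (x(G, n) = G² + 3 = 3 + G²)
(-17*p(-2))*(1 - 2*x(1, J(-1, 0))) = (-17*(-3))*(1 - 2*(3 + 1²)) = 51*(1 - 2*(3 + 1)) = 51*(1 - 2*4) = 51*(1 - 8) = 51*(-7) = -357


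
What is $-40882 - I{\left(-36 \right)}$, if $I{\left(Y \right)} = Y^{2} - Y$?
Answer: $-42214$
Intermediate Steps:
$-40882 - I{\left(-36 \right)} = -40882 - - 36 \left(-1 - 36\right) = -40882 - \left(-36\right) \left(-37\right) = -40882 - 1332 = -42214$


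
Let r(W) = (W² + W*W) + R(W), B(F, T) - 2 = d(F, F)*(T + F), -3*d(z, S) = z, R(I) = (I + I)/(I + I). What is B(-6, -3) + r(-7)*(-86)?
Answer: -8530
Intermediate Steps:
R(I) = 1 (R(I) = (2*I)/((2*I)) = (2*I)*(1/(2*I)) = 1)
d(z, S) = -z/3
B(F, T) = 2 - F*(F + T)/3 (B(F, T) = 2 + (-F/3)*(T + F) = 2 + (-F/3)*(F + T) = 2 - F*(F + T)/3)
r(W) = 1 + 2*W² (r(W) = (W² + W*W) + 1 = (W² + W²) + 1 = 2*W² + 1 = 1 + 2*W²)
B(-6, -3) + r(-7)*(-86) = (2 - ⅓*(-6)² - ⅓*(-6)*(-3)) + (1 + 2*(-7)²)*(-86) = (2 - ⅓*36 - 6) + (1 + 2*49)*(-86) = (2 - 12 - 6) + (1 + 98)*(-86) = -16 + 99*(-86) = -16 - 8514 = -8530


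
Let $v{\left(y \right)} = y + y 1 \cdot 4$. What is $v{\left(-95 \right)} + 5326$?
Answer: $4851$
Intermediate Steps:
$v{\left(y \right)} = 5 y$ ($v{\left(y \right)} = y + y 4 = y + 4 y = 5 y$)
$v{\left(-95 \right)} + 5326 = 5 \left(-95\right) + 5326 = -475 + 5326 = 4851$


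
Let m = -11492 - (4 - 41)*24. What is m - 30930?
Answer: -41534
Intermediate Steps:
m = -10604 (m = -11492 - (-37)*24 = -11492 - 1*(-888) = -11492 + 888 = -10604)
m - 30930 = -10604 - 30930 = -41534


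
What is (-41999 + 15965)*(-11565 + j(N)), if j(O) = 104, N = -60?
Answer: 298375674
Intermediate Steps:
(-41999 + 15965)*(-11565 + j(N)) = (-41999 + 15965)*(-11565 + 104) = -26034*(-11461) = 298375674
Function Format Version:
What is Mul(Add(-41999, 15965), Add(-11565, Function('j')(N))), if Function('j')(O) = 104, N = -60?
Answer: 298375674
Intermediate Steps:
Mul(Add(-41999, 15965), Add(-11565, Function('j')(N))) = Mul(Add(-41999, 15965), Add(-11565, 104)) = Mul(-26034, -11461) = 298375674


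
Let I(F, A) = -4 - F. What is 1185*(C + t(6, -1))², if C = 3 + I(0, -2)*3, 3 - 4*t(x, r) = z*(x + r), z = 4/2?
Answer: 2191065/16 ≈ 1.3694e+5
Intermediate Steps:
z = 2 (z = 4*(½) = 2)
t(x, r) = ¾ - r/2 - x/2 (t(x, r) = ¾ - (x + r)/2 = ¾ - (r + x)/2 = ¾ - (2*r + 2*x)/4 = ¾ + (-r/2 - x/2) = ¾ - r/2 - x/2)
C = -9 (C = 3 + (-4 - 1*0)*3 = 3 + (-4 + 0)*3 = 3 - 4*3 = 3 - 12 = -9)
1185*(C + t(6, -1))² = 1185*(-9 + (¾ - ½*(-1) - ½*6))² = 1185*(-9 + (¾ + ½ - 3))² = 1185*(-9 - 7/4)² = 1185*(-43/4)² = 1185*(1849/16) = 2191065/16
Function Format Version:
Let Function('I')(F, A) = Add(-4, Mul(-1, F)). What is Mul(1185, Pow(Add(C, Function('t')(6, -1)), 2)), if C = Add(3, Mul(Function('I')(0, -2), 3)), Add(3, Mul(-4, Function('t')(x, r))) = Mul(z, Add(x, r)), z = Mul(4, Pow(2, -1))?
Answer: Rational(2191065, 16) ≈ 1.3694e+5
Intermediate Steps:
z = 2 (z = Mul(4, Rational(1, 2)) = 2)
Function('t')(x, r) = Add(Rational(3, 4), Mul(Rational(-1, 2), r), Mul(Rational(-1, 2), x)) (Function('t')(x, r) = Add(Rational(3, 4), Mul(Rational(-1, 4), Mul(2, Add(x, r)))) = Add(Rational(3, 4), Mul(Rational(-1, 4), Mul(2, Add(r, x)))) = Add(Rational(3, 4), Mul(Rational(-1, 4), Add(Mul(2, r), Mul(2, x)))) = Add(Rational(3, 4), Add(Mul(Rational(-1, 2), r), Mul(Rational(-1, 2), x))) = Add(Rational(3, 4), Mul(Rational(-1, 2), r), Mul(Rational(-1, 2), x)))
C = -9 (C = Add(3, Mul(Add(-4, Mul(-1, 0)), 3)) = Add(3, Mul(Add(-4, 0), 3)) = Add(3, Mul(-4, 3)) = Add(3, -12) = -9)
Mul(1185, Pow(Add(C, Function('t')(6, -1)), 2)) = Mul(1185, Pow(Add(-9, Add(Rational(3, 4), Mul(Rational(-1, 2), -1), Mul(Rational(-1, 2), 6))), 2)) = Mul(1185, Pow(Add(-9, Add(Rational(3, 4), Rational(1, 2), -3)), 2)) = Mul(1185, Pow(Add(-9, Rational(-7, 4)), 2)) = Mul(1185, Pow(Rational(-43, 4), 2)) = Mul(1185, Rational(1849, 16)) = Rational(2191065, 16)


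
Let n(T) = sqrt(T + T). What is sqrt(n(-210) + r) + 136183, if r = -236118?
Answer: 136183 + sqrt(-236118 + 2*I*sqrt(105)) ≈ 1.3618e+5 + 485.92*I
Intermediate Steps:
n(T) = sqrt(2)*sqrt(T) (n(T) = sqrt(2*T) = sqrt(2)*sqrt(T))
sqrt(n(-210) + r) + 136183 = sqrt(sqrt(2)*sqrt(-210) - 236118) + 136183 = sqrt(sqrt(2)*(I*sqrt(210)) - 236118) + 136183 = sqrt(2*I*sqrt(105) - 236118) + 136183 = sqrt(-236118 + 2*I*sqrt(105)) + 136183 = 136183 + sqrt(-236118 + 2*I*sqrt(105))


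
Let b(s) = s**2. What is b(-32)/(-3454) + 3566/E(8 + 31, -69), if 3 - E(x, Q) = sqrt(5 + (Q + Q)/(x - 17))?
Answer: 203172050/195151 + 3566*I*sqrt(154)/113 ≈ 1041.1 + 391.62*I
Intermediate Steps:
E(x, Q) = 3 - sqrt(5 + 2*Q/(-17 + x)) (E(x, Q) = 3 - sqrt(5 + (Q + Q)/(x - 17)) = 3 - sqrt(5 + (2*Q)/(-17 + x)) = 3 - sqrt(5 + 2*Q/(-17 + x)))
b(-32)/(-3454) + 3566/E(8 + 31, -69) = (-32)**2/(-3454) + 3566/(3 - sqrt((-85 + 2*(-69) + 5*(8 + 31))/(-17 + (8 + 31)))) = 1024*(-1/3454) + 3566/(3 - sqrt((-85 - 138 + 5*39)/(-17 + 39))) = -512/1727 + 3566/(3 - sqrt((-85 - 138 + 195)/22)) = -512/1727 + 3566/(3 - sqrt((1/22)*(-28))) = -512/1727 + 3566/(3 - sqrt(-14/11)) = -512/1727 + 3566/(3 - I*sqrt(154)/11)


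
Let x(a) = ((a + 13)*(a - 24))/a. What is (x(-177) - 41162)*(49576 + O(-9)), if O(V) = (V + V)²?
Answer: -121733345400/59 ≈ -2.0633e+9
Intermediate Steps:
O(V) = 4*V² (O(V) = (2*V)² = 4*V²)
x(a) = (-24 + a)*(13 + a)/a (x(a) = ((13 + a)*(-24 + a))/a = ((-24 + a)*(13 + a))/a = (-24 + a)*(13 + a)/a)
(x(-177) - 41162)*(49576 + O(-9)) = ((-11 - 177 - 312/(-177)) - 41162)*(49576 + 4*(-9)²) = ((-11 - 177 - 312*(-1/177)) - 41162)*(49576 + 4*81) = ((-11 - 177 + 104/59) - 41162)*(49576 + 324) = (-10988/59 - 41162)*49900 = -2439546/59*49900 = -121733345400/59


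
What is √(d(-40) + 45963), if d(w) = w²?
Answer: √47563 ≈ 218.09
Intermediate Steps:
√(d(-40) + 45963) = √((-40)² + 45963) = √(1600 + 45963) = √47563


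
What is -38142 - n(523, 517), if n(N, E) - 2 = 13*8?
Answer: -38248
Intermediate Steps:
n(N, E) = 106 (n(N, E) = 2 + 13*8 = 2 + 104 = 106)
-38142 - n(523, 517) = -38142 - 1*106 = -38142 - 106 = -38248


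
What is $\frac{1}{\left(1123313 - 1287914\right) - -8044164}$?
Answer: $\frac{1}{7879563} \approx 1.2691 \cdot 10^{-7}$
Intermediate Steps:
$\frac{1}{\left(1123313 - 1287914\right) - -8044164} = \frac{1}{\left(1123313 - 1287914\right) + 8044164} = \frac{1}{-164601 + 8044164} = \frac{1}{7879563}$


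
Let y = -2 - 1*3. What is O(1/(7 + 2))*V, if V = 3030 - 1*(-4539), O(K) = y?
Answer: -37845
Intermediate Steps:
y = -5 (y = -2 - 3 = -5)
O(K) = -5
V = 7569 (V = 3030 + 4539 = 7569)
O(1/(7 + 2))*V = -5*7569 = -37845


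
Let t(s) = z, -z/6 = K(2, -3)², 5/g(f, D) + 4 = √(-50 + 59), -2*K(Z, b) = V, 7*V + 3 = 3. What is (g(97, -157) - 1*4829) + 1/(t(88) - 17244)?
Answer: -83357497/17244 ≈ -4834.0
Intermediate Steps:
V = 0 (V = -3/7 + (⅐)*3 = -3/7 + 3/7 = 0)
K(Z, b) = 0 (K(Z, b) = -½*0 = 0)
g(f, D) = -5 (g(f, D) = 5/(-4 + √(-50 + 59)) = 5/(-4 + √9) = 5/(-4 + 3) = 5/(-1) = 5*(-1) = -5)
z = 0 (z = -6*0² = -6*0 = 0)
t(s) = 0
(g(97, -157) - 1*4829) + 1/(t(88) - 17244) = (-5 - 1*4829) + 1/(0 - 17244) = (-5 - 4829) + 1/(-17244) = -4834 - 1/17244 = -83357497/17244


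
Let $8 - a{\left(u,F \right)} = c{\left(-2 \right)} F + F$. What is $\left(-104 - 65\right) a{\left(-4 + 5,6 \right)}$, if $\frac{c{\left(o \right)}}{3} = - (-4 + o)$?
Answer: $17914$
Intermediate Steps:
$c{\left(o \right)} = 12 - 3 o$ ($c{\left(o \right)} = 3 \left(- (-4 + o)\right) = 3 \left(4 - o\right) = 12 - 3 o$)
$a{\left(u,F \right)} = 8 - 19 F$ ($a{\left(u,F \right)} = 8 - \left(\left(12 - -6\right) F + F\right) = 8 - \left(\left(12 + 6\right) F + F\right) = 8 - \left(18 F + F\right) = 8 - 19 F$)
$\left(-104 - 65\right) a{\left(-4 + 5,6 \right)} = \left(-104 - 65\right) \left(8 - 114\right) = - 169 \left(8 - 114\right) = \left(-169\right) \left(-106\right) = 17914$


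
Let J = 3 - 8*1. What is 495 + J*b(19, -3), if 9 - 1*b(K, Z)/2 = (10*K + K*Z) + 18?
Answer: 1915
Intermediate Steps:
b(K, Z) = -18 - 20*K - 2*K*Z (b(K, Z) = 18 - 2*((10*K + K*Z) + 18) = 18 - 2*(18 + 10*K + K*Z) = 18 + (-36 - 20*K - 2*K*Z) = -18 - 20*K - 2*K*Z)
J = -5 (J = 3 - 8 = -5)
495 + J*b(19, -3) = 495 - 5*(-18 - 20*19 - 2*19*(-3)) = 495 - 5*(-18 - 380 + 114) = 495 - 5*(-284) = 495 + 1420 = 1915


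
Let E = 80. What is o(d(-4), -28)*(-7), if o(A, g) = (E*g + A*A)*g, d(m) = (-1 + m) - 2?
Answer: -429436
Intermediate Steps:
d(m) = -3 + m
o(A, g) = g*(A**2 + 80*g) (o(A, g) = (80*g + A*A)*g = (80*g + A**2)*g = (A**2 + 80*g)*g = g*(A**2 + 80*g))
o(d(-4), -28)*(-7) = -28*((-3 - 4)**2 + 80*(-28))*(-7) = -28*((-7)**2 - 2240)*(-7) = -28*(49 - 2240)*(-7) = -28*(-2191)*(-7) = 61348*(-7) = -429436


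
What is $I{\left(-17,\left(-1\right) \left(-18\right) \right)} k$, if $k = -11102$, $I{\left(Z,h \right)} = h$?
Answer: $-199836$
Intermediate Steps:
$I{\left(-17,\left(-1\right) \left(-18\right) \right)} k = \left(-1\right) \left(-18\right) \left(-11102\right) = 18 \left(-11102\right) = -199836$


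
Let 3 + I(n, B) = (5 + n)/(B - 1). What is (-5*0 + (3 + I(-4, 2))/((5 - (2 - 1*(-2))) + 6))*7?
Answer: 1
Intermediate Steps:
I(n, B) = -3 + (5 + n)/(-1 + B) (I(n, B) = -3 + (5 + n)/(B - 1) = -3 + (5 + n)/(-1 + B))
(-5*0 + (3 + I(-4, 2))/((5 - (2 - 1*(-2))) + 6))*7 = (-5*0 + (3 + (8 - 4 - 3*2)/(-1 + 2))/((5 - (2 - 1*(-2))) + 6))*7 = (0 + (3 + (8 - 4 - 6)/1)/((5 - (2 + 2)) + 6))*7 = (0 + (3 + 1*(-2))/((5 - 1*4) + 6))*7 = (0 + (3 - 2)/((5 - 4) + 6))*7 = (0 + 1/(1 + 6))*7 = (0 + 1/7)*7 = (1/7)*7 = 1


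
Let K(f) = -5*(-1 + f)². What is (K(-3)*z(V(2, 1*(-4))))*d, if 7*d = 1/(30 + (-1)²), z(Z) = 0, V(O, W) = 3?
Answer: 0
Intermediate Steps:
d = 1/217 (d = 1/(7*(30 + (-1)²)) = 1/(7*(30 + 1)) = (⅐)/31 = (⅐)*(1/31) = 1/217 ≈ 0.0046083)
(K(-3)*z(V(2, 1*(-4))))*d = (-5*(-1 - 3)²*0)*(1/217) = (-5*(-4)²*0)*(1/217) = (-5*16*0)*(1/217) = -80*0*(1/217) = 0*(1/217) = 0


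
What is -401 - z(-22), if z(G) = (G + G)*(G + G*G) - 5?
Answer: 19932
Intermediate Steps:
z(G) = -5 + 2*G*(G + G²) (z(G) = (2*G)*(G + G²) - 5 = 2*G*(G + G²) - 5 = -5 + 2*G*(G + G²))
-401 - z(-22) = -401 - (-5 + 2*(-22)² + 2*(-22)³) = -401 - (-5 + 2*484 + 2*(-10648)) = -401 - (-5 + 968 - 21296) = -401 - 1*(-20333) = -401 + 20333 = 19932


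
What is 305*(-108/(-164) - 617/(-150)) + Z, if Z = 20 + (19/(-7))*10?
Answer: 12469669/8610 ≈ 1448.3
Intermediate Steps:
Z = -50/7 (Z = 20 + (19*(-1/7))*10 = 20 - 19/7*10 = 20 - 190/7 = -50/7 ≈ -7.1429)
305*(-108/(-164) - 617/(-150)) + Z = 305*(-108/(-164) - 617/(-150)) - 50/7 = 305*(-108*(-1/164) - 617*(-1/150)) - 50/7 = 305*(27/41 + 617/150) - 50/7 = 305*(29347/6150) - 50/7 = 1790167/1230 - 50/7 = 12469669/8610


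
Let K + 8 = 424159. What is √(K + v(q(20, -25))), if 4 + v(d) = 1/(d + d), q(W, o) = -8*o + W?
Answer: √20528714910/220 ≈ 651.27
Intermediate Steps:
q(W, o) = W - 8*o
K = 424151 (K = -8 + 424159 = 424151)
v(d) = -4 + 1/(2*d) (v(d) = -4 + 1/(d + d) = -4 + 1/(2*d))
√(K + v(q(20, -25))) = √(424151 + (-4 + 1/(2*(20 - 8*(-25))))) = √(424151 + (-4 + 1/(2*(20 + 200)))) = √(424151 + (-4 + (½)/220)) = √(424151 + (-4 + (½)*(1/220))) = √(424151 + (-4 + 1/440)) = √(424151 - 1759/440) = √(186624681/440) = √20528714910/220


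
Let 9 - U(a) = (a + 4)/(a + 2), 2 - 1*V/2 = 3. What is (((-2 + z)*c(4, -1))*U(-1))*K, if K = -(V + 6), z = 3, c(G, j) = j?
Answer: 24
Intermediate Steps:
V = -2 (V = 4 - 2*3 = 4 - 6 = -2)
K = -4 (K = -(-2 + 6) = -1*4 = -4)
U(a) = 9 - (4 + a)/(2 + a) (U(a) = 9 - (a + 4)/(a + 2) = 9 - (4 + a)/(2 + a))
(((-2 + z)*c(4, -1))*U(-1))*K = (((-2 + 3)*(-1))*(2*(7 + 4*(-1))/(2 - 1)))*(-4) = ((1*(-1))*(2*(7 - 4)/1))*(-4) = -2*3*(-4) = -1*6*(-4) = -6*(-4) = 24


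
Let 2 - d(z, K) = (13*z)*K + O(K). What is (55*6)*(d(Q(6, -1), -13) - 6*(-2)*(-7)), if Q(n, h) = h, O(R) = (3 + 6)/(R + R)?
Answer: -1075305/13 ≈ -82716.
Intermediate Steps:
O(R) = 9/(2*R) (O(R) = 9/((2*R)) = 9*(1/(2*R)) = 9/(2*R))
d(z, K) = 2 - 9/(2*K) - 13*K*z (d(z, K) = 2 - ((13*z)*K + 9/(2*K)) = 2 - (13*K*z + 9/(2*K)) = 2 - (9/(2*K) + 13*K*z) = 2 + (-9/(2*K) - 13*K*z) = 2 - 9/(2*K) - 13*K*z)
(55*6)*(d(Q(6, -1), -13) - 6*(-2)*(-7)) = (55*6)*((2 - 9/2/(-13) - 13*(-13)*(-1)) - 6*(-2)*(-7)) = 330*((2 - 9/2*(-1/13) - 169) + 12*(-7)) = 330*((2 + 9/26 - 169) - 84) = 330*(-4333/26 - 84) = 330*(-6517/26) = -1075305/13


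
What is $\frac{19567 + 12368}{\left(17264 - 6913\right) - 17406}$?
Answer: $- \frac{6387}{1411} \approx -4.5266$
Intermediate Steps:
$\frac{19567 + 12368}{\left(17264 - 6913\right) - 17406} = \frac{31935}{10351 - 17406} = \frac{31935}{-7055} = 31935 \left(- \frac{1}{7055}\right) = - \frac{6387}{1411}$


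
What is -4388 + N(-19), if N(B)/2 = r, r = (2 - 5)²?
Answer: -4370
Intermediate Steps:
r = 9 (r = (-3)² = 9)
N(B) = 18 (N(B) = 2*9 = 18)
-4388 + N(-19) = -4388 + 18 = -4370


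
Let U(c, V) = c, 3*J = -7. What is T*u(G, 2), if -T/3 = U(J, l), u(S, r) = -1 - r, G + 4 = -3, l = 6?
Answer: -21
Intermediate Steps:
G = -7 (G = -4 - 3 = -7)
J = -7/3 (J = (⅓)*(-7) = -7/3 ≈ -2.3333)
T = 7 (T = -3*(-7/3) = 7)
T*u(G, 2) = 7*(-1 - 1*2) = 7*(-1 - 2) = 7*(-3) = -21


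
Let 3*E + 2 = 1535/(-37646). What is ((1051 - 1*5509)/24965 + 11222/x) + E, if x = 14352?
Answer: -259370766019/3372118615320 ≈ -0.076916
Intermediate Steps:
E = -25609/37646 (E = -⅔ + (1535/(-37646))/3 = -⅔ + (1535*(-1/37646))/3 = -⅔ + (⅓)*(-1535/37646) = -⅔ - 1535/112938 = -25609/37646 ≈ -0.68026)
((1051 - 1*5509)/24965 + 11222/x) + E = ((1051 - 1*5509)/24965 + 11222/14352) - 25609/37646 = ((1051 - 5509)*(1/24965) + 11222*(1/14352)) - 25609/37646 = (-4458*1/24965 + 5611/7176) - 25609/37646 = (-4458/24965 + 5611/7176) - 25609/37646 = 108088007/179148840 - 25609/37646 = -259370766019/3372118615320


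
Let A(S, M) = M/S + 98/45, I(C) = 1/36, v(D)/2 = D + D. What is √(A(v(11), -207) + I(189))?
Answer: I*√68035/165 ≈ 1.5808*I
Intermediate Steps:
v(D) = 4*D (v(D) = 2*(D + D) = 2*(2*D) = 4*D)
I(C) = 1/36
A(S, M) = 98/45 + M/S (A(S, M) = M/S + 98*(1/45) = M/S + 98/45 = 98/45 + M/S)
√(A(v(11), -207) + I(189)) = √((98/45 - 207/(4*11)) + 1/36) = √((98/45 - 207/44) + 1/36) = √(-5003/1980 + 1/36) = √(-1237/495) = I*√68035/165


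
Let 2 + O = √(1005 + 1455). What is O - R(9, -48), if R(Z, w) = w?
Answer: 46 + 2*√615 ≈ 95.598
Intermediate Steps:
O = -2 + 2*√615 (O = -2 + √(1005 + 1455) = -2 + √2460 = -2 + 2*√615 ≈ 47.598)
O - R(9, -48) = (-2 + 2*√615) - 1*(-48) = (-2 + 2*√615) + 48 = 46 + 2*√615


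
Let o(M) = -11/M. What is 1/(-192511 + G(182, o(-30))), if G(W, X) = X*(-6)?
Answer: -5/962566 ≈ -5.1945e-6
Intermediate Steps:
G(W, X) = -6*X
1/(-192511 + G(182, o(-30))) = 1/(-192511 - (-66)/(-30)) = 1/(-192511 - (-66)*(-1)/30) = 1/(-192511 - 6*11/30) = 1/(-192511 - 11/5) = 1/(-962566/5) = -5/962566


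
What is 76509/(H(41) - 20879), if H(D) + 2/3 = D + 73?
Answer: -229527/62297 ≈ -3.6844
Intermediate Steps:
H(D) = 217/3 + D (H(D) = -2/3 + (D + 73) = -2/3 + (73 + D) = 217/3 + D)
76509/(H(41) - 20879) = 76509/((217/3 + 41) - 20879) = 76509/(340/3 - 20879) = 76509/(-62297/3) = 76509*(-3/62297) = -229527/62297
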